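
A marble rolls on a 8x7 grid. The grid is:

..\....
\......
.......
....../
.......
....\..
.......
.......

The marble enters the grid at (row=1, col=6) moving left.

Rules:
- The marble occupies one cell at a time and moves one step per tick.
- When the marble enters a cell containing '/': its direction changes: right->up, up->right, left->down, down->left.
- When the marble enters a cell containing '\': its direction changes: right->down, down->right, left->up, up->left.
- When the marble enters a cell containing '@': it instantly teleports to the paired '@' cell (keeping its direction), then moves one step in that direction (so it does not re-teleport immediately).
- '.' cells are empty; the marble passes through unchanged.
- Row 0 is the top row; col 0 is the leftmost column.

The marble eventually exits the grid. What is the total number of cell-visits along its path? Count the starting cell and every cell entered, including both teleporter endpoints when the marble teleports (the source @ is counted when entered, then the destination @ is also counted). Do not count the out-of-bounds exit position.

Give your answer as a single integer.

Answer: 8

Derivation:
Step 1: enter (1,6), '.' pass, move left to (1,5)
Step 2: enter (1,5), '.' pass, move left to (1,4)
Step 3: enter (1,4), '.' pass, move left to (1,3)
Step 4: enter (1,3), '.' pass, move left to (1,2)
Step 5: enter (1,2), '.' pass, move left to (1,1)
Step 6: enter (1,1), '.' pass, move left to (1,0)
Step 7: enter (1,0), '\' deflects left->up, move up to (0,0)
Step 8: enter (0,0), '.' pass, move up to (-1,0)
Step 9: at (-1,0) — EXIT via top edge, pos 0
Path length (cell visits): 8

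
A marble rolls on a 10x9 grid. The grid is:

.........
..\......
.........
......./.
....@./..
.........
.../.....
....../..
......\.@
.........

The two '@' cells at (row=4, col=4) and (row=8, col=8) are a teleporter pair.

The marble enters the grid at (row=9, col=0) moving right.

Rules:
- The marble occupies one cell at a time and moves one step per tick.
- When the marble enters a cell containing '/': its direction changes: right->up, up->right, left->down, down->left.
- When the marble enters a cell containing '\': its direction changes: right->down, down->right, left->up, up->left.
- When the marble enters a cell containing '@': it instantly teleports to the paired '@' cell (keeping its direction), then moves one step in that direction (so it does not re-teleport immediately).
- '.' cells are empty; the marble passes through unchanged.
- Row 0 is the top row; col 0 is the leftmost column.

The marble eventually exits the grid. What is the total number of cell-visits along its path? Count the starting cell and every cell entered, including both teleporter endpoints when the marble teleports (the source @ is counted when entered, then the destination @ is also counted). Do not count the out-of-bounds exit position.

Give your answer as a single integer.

Answer: 9

Derivation:
Step 1: enter (9,0), '.' pass, move right to (9,1)
Step 2: enter (9,1), '.' pass, move right to (9,2)
Step 3: enter (9,2), '.' pass, move right to (9,3)
Step 4: enter (9,3), '.' pass, move right to (9,4)
Step 5: enter (9,4), '.' pass, move right to (9,5)
Step 6: enter (9,5), '.' pass, move right to (9,6)
Step 7: enter (9,6), '.' pass, move right to (9,7)
Step 8: enter (9,7), '.' pass, move right to (9,8)
Step 9: enter (9,8), '.' pass, move right to (9,9)
Step 10: at (9,9) — EXIT via right edge, pos 9
Path length (cell visits): 9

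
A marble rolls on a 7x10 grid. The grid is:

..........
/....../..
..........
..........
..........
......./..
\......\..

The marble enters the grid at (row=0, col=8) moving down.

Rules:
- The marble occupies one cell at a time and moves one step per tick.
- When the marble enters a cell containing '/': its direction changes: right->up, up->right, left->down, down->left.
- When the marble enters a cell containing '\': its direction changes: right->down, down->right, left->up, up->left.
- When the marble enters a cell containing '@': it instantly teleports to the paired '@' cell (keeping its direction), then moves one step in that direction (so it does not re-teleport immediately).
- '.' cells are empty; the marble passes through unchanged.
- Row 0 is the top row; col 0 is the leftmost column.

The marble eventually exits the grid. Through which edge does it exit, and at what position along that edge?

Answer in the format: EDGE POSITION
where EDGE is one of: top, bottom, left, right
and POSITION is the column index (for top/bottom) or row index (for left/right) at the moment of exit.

Step 1: enter (0,8), '.' pass, move down to (1,8)
Step 2: enter (1,8), '.' pass, move down to (2,8)
Step 3: enter (2,8), '.' pass, move down to (3,8)
Step 4: enter (3,8), '.' pass, move down to (4,8)
Step 5: enter (4,8), '.' pass, move down to (5,8)
Step 6: enter (5,8), '.' pass, move down to (6,8)
Step 7: enter (6,8), '.' pass, move down to (7,8)
Step 8: at (7,8) — EXIT via bottom edge, pos 8

Answer: bottom 8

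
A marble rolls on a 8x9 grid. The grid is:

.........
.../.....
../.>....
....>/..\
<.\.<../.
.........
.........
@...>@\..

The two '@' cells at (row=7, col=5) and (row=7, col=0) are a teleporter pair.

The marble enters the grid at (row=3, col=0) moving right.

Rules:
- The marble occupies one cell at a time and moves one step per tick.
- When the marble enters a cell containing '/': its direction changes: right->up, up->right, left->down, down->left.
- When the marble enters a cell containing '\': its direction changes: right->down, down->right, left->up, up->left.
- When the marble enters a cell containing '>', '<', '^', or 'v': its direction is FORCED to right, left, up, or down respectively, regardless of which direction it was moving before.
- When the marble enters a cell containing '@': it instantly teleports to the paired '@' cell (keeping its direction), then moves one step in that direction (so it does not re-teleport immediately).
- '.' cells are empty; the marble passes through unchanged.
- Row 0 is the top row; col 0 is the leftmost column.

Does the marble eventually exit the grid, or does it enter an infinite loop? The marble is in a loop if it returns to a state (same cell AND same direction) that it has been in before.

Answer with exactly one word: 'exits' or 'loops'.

Step 1: enter (3,0), '.' pass, move right to (3,1)
Step 2: enter (3,1), '.' pass, move right to (3,2)
Step 3: enter (3,2), '.' pass, move right to (3,3)
Step 4: enter (3,3), '.' pass, move right to (3,4)
Step 5: enter (3,4), '>' forces right->right, move right to (3,5)
Step 6: enter (3,5), '/' deflects right->up, move up to (2,5)
Step 7: enter (2,5), '.' pass, move up to (1,5)
Step 8: enter (1,5), '.' pass, move up to (0,5)
Step 9: enter (0,5), '.' pass, move up to (-1,5)
Step 10: at (-1,5) — EXIT via top edge, pos 5

Answer: exits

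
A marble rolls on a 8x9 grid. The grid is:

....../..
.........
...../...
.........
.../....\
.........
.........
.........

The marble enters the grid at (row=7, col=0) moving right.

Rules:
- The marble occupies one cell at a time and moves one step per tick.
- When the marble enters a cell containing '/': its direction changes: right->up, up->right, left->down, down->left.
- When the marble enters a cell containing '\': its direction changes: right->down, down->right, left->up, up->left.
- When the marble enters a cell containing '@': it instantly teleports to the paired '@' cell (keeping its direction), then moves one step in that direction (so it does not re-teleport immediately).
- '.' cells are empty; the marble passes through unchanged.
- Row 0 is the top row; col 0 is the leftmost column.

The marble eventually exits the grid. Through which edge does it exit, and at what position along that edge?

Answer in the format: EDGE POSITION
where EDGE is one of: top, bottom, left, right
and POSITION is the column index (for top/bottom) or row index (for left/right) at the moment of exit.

Step 1: enter (7,0), '.' pass, move right to (7,1)
Step 2: enter (7,1), '.' pass, move right to (7,2)
Step 3: enter (7,2), '.' pass, move right to (7,3)
Step 4: enter (7,3), '.' pass, move right to (7,4)
Step 5: enter (7,4), '.' pass, move right to (7,5)
Step 6: enter (7,5), '.' pass, move right to (7,6)
Step 7: enter (7,6), '.' pass, move right to (7,7)
Step 8: enter (7,7), '.' pass, move right to (7,8)
Step 9: enter (7,8), '.' pass, move right to (7,9)
Step 10: at (7,9) — EXIT via right edge, pos 7

Answer: right 7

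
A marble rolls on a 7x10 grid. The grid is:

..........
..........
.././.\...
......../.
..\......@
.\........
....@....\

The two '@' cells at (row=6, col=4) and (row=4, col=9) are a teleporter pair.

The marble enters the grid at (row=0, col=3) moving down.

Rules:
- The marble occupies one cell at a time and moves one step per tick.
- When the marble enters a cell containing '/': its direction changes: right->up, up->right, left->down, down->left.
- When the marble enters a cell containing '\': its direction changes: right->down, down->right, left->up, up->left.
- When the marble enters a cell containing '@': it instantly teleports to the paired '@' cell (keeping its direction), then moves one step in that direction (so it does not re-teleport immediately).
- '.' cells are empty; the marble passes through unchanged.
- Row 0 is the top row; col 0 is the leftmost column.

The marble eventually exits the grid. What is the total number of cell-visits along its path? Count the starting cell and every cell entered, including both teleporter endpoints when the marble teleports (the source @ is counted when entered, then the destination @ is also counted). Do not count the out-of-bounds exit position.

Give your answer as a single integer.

Answer: 7

Derivation:
Step 1: enter (0,3), '.' pass, move down to (1,3)
Step 2: enter (1,3), '.' pass, move down to (2,3)
Step 3: enter (2,3), '.' pass, move down to (3,3)
Step 4: enter (3,3), '.' pass, move down to (4,3)
Step 5: enter (4,3), '.' pass, move down to (5,3)
Step 6: enter (5,3), '.' pass, move down to (6,3)
Step 7: enter (6,3), '.' pass, move down to (7,3)
Step 8: at (7,3) — EXIT via bottom edge, pos 3
Path length (cell visits): 7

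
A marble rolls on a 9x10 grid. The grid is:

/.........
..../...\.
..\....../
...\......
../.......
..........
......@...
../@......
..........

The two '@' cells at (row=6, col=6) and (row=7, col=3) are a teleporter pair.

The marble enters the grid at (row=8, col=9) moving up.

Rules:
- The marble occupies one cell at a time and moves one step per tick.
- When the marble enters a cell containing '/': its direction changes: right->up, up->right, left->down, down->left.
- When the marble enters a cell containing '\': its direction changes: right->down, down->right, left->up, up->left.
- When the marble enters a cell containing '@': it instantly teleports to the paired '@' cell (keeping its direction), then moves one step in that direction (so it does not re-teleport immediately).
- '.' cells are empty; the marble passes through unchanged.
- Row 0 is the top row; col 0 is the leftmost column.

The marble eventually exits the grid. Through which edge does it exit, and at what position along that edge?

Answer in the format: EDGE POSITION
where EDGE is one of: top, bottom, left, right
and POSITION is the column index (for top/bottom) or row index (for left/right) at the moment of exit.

Answer: right 2

Derivation:
Step 1: enter (8,9), '.' pass, move up to (7,9)
Step 2: enter (7,9), '.' pass, move up to (6,9)
Step 3: enter (6,9), '.' pass, move up to (5,9)
Step 4: enter (5,9), '.' pass, move up to (4,9)
Step 5: enter (4,9), '.' pass, move up to (3,9)
Step 6: enter (3,9), '.' pass, move up to (2,9)
Step 7: enter (2,9), '/' deflects up->right, move right to (2,10)
Step 8: at (2,10) — EXIT via right edge, pos 2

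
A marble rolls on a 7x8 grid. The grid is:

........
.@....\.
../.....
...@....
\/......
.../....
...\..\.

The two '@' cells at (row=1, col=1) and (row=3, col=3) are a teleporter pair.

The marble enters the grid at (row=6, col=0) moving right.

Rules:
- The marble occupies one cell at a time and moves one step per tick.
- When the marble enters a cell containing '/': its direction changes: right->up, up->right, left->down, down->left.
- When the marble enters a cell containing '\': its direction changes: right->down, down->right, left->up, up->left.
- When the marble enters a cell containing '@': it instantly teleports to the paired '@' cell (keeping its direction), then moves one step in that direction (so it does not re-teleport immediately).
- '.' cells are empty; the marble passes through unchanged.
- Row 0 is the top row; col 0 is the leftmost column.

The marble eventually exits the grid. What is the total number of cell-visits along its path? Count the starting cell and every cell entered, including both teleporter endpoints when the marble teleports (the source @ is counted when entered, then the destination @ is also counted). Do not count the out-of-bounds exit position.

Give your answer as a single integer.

Step 1: enter (6,0), '.' pass, move right to (6,1)
Step 2: enter (6,1), '.' pass, move right to (6,2)
Step 3: enter (6,2), '.' pass, move right to (6,3)
Step 4: enter (6,3), '\' deflects right->down, move down to (7,3)
Step 5: at (7,3) — EXIT via bottom edge, pos 3
Path length (cell visits): 4

Answer: 4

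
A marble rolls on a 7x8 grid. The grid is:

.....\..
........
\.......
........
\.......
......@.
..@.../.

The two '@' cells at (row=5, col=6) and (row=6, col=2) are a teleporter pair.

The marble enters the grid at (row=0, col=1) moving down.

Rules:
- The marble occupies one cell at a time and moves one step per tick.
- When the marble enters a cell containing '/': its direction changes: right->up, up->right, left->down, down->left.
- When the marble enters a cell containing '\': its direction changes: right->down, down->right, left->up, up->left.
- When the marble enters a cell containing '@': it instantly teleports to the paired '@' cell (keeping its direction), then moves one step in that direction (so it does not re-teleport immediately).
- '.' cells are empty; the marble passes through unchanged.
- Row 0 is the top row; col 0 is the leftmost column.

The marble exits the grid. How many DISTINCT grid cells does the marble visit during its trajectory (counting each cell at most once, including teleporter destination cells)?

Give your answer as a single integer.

Answer: 7

Derivation:
Step 1: enter (0,1), '.' pass, move down to (1,1)
Step 2: enter (1,1), '.' pass, move down to (2,1)
Step 3: enter (2,1), '.' pass, move down to (3,1)
Step 4: enter (3,1), '.' pass, move down to (4,1)
Step 5: enter (4,1), '.' pass, move down to (5,1)
Step 6: enter (5,1), '.' pass, move down to (6,1)
Step 7: enter (6,1), '.' pass, move down to (7,1)
Step 8: at (7,1) — EXIT via bottom edge, pos 1
Distinct cells visited: 7 (path length 7)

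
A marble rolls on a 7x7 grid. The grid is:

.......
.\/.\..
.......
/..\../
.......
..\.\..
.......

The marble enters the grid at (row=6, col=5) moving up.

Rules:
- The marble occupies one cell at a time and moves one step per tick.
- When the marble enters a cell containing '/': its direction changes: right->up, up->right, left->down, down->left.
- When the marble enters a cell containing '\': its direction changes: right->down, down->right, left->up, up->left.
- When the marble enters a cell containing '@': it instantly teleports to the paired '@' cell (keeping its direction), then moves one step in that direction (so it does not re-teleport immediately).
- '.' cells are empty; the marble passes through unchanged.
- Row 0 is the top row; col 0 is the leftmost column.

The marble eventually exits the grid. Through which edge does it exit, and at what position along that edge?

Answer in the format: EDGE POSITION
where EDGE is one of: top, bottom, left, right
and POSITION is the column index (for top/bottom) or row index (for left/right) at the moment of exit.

Step 1: enter (6,5), '.' pass, move up to (5,5)
Step 2: enter (5,5), '.' pass, move up to (4,5)
Step 3: enter (4,5), '.' pass, move up to (3,5)
Step 4: enter (3,5), '.' pass, move up to (2,5)
Step 5: enter (2,5), '.' pass, move up to (1,5)
Step 6: enter (1,5), '.' pass, move up to (0,5)
Step 7: enter (0,5), '.' pass, move up to (-1,5)
Step 8: at (-1,5) — EXIT via top edge, pos 5

Answer: top 5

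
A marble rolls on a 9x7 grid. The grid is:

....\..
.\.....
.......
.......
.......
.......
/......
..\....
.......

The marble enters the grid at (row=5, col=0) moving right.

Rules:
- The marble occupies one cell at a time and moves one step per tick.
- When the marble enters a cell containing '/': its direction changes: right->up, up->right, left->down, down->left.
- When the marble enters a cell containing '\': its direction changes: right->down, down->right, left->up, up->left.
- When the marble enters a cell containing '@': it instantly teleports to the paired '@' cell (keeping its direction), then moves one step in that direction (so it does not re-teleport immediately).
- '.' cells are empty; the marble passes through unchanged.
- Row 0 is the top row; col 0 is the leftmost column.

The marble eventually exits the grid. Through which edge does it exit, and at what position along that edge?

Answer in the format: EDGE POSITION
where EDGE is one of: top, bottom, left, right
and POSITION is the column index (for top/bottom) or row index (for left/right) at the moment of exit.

Step 1: enter (5,0), '.' pass, move right to (5,1)
Step 2: enter (5,1), '.' pass, move right to (5,2)
Step 3: enter (5,2), '.' pass, move right to (5,3)
Step 4: enter (5,3), '.' pass, move right to (5,4)
Step 5: enter (5,4), '.' pass, move right to (5,5)
Step 6: enter (5,5), '.' pass, move right to (5,6)
Step 7: enter (5,6), '.' pass, move right to (5,7)
Step 8: at (5,7) — EXIT via right edge, pos 5

Answer: right 5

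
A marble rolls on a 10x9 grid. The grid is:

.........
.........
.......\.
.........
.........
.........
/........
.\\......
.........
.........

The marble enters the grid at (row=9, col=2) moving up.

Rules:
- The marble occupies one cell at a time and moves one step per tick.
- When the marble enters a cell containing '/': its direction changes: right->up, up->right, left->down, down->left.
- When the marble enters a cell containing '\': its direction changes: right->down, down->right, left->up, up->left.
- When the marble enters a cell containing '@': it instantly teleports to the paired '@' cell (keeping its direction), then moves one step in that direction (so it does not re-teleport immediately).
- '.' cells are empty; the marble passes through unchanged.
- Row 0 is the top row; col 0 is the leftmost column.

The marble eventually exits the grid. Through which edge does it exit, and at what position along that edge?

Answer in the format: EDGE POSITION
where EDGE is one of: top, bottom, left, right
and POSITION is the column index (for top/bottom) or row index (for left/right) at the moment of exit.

Step 1: enter (9,2), '.' pass, move up to (8,2)
Step 2: enter (8,2), '.' pass, move up to (7,2)
Step 3: enter (7,2), '\' deflects up->left, move left to (7,1)
Step 4: enter (7,1), '\' deflects left->up, move up to (6,1)
Step 5: enter (6,1), '.' pass, move up to (5,1)
Step 6: enter (5,1), '.' pass, move up to (4,1)
Step 7: enter (4,1), '.' pass, move up to (3,1)
Step 8: enter (3,1), '.' pass, move up to (2,1)
Step 9: enter (2,1), '.' pass, move up to (1,1)
Step 10: enter (1,1), '.' pass, move up to (0,1)
Step 11: enter (0,1), '.' pass, move up to (-1,1)
Step 12: at (-1,1) — EXIT via top edge, pos 1

Answer: top 1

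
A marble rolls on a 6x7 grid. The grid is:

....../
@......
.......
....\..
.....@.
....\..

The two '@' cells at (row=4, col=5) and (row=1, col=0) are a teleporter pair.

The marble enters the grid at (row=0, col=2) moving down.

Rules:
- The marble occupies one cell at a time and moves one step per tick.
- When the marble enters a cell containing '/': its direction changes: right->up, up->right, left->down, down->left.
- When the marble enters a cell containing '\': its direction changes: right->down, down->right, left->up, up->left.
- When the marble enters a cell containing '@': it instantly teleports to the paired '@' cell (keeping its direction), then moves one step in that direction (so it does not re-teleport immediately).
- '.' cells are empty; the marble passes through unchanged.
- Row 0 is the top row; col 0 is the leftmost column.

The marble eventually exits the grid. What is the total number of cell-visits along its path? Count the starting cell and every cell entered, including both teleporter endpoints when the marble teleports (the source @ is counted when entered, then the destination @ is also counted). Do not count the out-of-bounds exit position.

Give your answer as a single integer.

Step 1: enter (0,2), '.' pass, move down to (1,2)
Step 2: enter (1,2), '.' pass, move down to (2,2)
Step 3: enter (2,2), '.' pass, move down to (3,2)
Step 4: enter (3,2), '.' pass, move down to (4,2)
Step 5: enter (4,2), '.' pass, move down to (5,2)
Step 6: enter (5,2), '.' pass, move down to (6,2)
Step 7: at (6,2) — EXIT via bottom edge, pos 2
Path length (cell visits): 6

Answer: 6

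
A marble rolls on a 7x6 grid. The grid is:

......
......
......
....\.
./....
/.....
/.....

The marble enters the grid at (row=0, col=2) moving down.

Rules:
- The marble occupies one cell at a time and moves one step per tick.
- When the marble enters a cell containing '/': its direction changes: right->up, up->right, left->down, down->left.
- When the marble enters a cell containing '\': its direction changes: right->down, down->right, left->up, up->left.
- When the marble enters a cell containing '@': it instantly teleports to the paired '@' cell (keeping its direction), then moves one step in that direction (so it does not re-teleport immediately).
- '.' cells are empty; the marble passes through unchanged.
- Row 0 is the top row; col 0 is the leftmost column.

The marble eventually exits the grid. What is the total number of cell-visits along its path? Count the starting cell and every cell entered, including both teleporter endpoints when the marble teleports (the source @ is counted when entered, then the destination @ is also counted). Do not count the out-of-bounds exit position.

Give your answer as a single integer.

Answer: 7

Derivation:
Step 1: enter (0,2), '.' pass, move down to (1,2)
Step 2: enter (1,2), '.' pass, move down to (2,2)
Step 3: enter (2,2), '.' pass, move down to (3,2)
Step 4: enter (3,2), '.' pass, move down to (4,2)
Step 5: enter (4,2), '.' pass, move down to (5,2)
Step 6: enter (5,2), '.' pass, move down to (6,2)
Step 7: enter (6,2), '.' pass, move down to (7,2)
Step 8: at (7,2) — EXIT via bottom edge, pos 2
Path length (cell visits): 7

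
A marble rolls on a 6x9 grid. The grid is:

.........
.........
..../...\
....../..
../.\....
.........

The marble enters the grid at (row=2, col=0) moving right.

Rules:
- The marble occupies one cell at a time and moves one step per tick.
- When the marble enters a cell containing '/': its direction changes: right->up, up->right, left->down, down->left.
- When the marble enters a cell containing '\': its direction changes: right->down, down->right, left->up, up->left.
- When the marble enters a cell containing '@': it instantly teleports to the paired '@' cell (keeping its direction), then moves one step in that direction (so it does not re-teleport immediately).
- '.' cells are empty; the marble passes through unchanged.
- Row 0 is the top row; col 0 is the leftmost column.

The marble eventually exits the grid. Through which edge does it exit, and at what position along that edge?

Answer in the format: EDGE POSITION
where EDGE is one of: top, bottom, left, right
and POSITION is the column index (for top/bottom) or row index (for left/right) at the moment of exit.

Answer: top 4

Derivation:
Step 1: enter (2,0), '.' pass, move right to (2,1)
Step 2: enter (2,1), '.' pass, move right to (2,2)
Step 3: enter (2,2), '.' pass, move right to (2,3)
Step 4: enter (2,3), '.' pass, move right to (2,4)
Step 5: enter (2,4), '/' deflects right->up, move up to (1,4)
Step 6: enter (1,4), '.' pass, move up to (0,4)
Step 7: enter (0,4), '.' pass, move up to (-1,4)
Step 8: at (-1,4) — EXIT via top edge, pos 4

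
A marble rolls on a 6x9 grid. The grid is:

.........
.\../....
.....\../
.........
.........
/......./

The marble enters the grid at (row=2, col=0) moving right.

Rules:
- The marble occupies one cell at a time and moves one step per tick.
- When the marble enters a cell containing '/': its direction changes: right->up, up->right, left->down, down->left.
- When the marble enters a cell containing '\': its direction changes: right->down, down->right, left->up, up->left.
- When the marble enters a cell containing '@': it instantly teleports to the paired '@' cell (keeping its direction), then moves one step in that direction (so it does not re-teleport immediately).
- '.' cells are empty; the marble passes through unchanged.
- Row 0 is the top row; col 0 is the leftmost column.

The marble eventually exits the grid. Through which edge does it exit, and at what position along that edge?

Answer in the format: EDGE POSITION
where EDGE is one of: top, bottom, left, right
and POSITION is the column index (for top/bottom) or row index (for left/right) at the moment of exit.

Answer: bottom 5

Derivation:
Step 1: enter (2,0), '.' pass, move right to (2,1)
Step 2: enter (2,1), '.' pass, move right to (2,2)
Step 3: enter (2,2), '.' pass, move right to (2,3)
Step 4: enter (2,3), '.' pass, move right to (2,4)
Step 5: enter (2,4), '.' pass, move right to (2,5)
Step 6: enter (2,5), '\' deflects right->down, move down to (3,5)
Step 7: enter (3,5), '.' pass, move down to (4,5)
Step 8: enter (4,5), '.' pass, move down to (5,5)
Step 9: enter (5,5), '.' pass, move down to (6,5)
Step 10: at (6,5) — EXIT via bottom edge, pos 5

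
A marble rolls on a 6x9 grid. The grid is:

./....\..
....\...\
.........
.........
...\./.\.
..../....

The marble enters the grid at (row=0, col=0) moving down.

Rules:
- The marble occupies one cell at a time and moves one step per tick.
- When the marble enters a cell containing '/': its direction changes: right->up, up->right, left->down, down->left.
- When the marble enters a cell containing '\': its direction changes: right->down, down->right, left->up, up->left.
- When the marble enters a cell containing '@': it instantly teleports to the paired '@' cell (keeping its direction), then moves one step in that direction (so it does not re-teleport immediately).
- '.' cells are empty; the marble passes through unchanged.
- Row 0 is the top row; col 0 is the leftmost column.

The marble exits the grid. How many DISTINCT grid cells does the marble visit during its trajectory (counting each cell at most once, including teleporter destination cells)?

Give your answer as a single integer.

Step 1: enter (0,0), '.' pass, move down to (1,0)
Step 2: enter (1,0), '.' pass, move down to (2,0)
Step 3: enter (2,0), '.' pass, move down to (3,0)
Step 4: enter (3,0), '.' pass, move down to (4,0)
Step 5: enter (4,0), '.' pass, move down to (5,0)
Step 6: enter (5,0), '.' pass, move down to (6,0)
Step 7: at (6,0) — EXIT via bottom edge, pos 0
Distinct cells visited: 6 (path length 6)

Answer: 6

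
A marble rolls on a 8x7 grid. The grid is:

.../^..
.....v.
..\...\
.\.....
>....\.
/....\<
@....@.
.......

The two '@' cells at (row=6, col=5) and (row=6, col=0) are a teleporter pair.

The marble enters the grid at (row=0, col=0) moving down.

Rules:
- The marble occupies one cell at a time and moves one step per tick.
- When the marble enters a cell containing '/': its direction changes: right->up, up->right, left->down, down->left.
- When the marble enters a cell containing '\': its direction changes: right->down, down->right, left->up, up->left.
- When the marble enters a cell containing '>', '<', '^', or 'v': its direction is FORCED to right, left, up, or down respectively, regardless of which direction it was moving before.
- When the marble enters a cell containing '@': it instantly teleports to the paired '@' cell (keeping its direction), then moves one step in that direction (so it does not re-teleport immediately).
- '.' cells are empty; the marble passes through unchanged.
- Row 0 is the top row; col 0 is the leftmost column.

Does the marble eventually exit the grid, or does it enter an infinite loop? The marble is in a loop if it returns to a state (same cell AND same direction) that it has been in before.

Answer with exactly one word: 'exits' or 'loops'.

Answer: loops

Derivation:
Step 1: enter (0,0), '.' pass, move down to (1,0)
Step 2: enter (1,0), '.' pass, move down to (2,0)
Step 3: enter (2,0), '.' pass, move down to (3,0)
Step 4: enter (3,0), '.' pass, move down to (4,0)
Step 5: enter (4,0), '>' forces down->right, move right to (4,1)
Step 6: enter (4,1), '.' pass, move right to (4,2)
Step 7: enter (4,2), '.' pass, move right to (4,3)
Step 8: enter (4,3), '.' pass, move right to (4,4)
Step 9: enter (4,4), '.' pass, move right to (4,5)
Step 10: enter (4,5), '\' deflects right->down, move down to (5,5)
Step 11: enter (5,5), '\' deflects down->right, move right to (5,6)
Step 12: enter (5,6), '<' forces right->left, move left to (5,5)
Step 13: enter (5,5), '\' deflects left->up, move up to (4,5)
Step 14: enter (4,5), '\' deflects up->left, move left to (4,4)
Step 15: enter (4,4), '.' pass, move left to (4,3)
Step 16: enter (4,3), '.' pass, move left to (4,2)
Step 17: enter (4,2), '.' pass, move left to (4,1)
Step 18: enter (4,1), '.' pass, move left to (4,0)
Step 19: enter (4,0), '>' forces left->right, move right to (4,1)
Step 20: at (4,1) dir=right — LOOP DETECTED (seen before)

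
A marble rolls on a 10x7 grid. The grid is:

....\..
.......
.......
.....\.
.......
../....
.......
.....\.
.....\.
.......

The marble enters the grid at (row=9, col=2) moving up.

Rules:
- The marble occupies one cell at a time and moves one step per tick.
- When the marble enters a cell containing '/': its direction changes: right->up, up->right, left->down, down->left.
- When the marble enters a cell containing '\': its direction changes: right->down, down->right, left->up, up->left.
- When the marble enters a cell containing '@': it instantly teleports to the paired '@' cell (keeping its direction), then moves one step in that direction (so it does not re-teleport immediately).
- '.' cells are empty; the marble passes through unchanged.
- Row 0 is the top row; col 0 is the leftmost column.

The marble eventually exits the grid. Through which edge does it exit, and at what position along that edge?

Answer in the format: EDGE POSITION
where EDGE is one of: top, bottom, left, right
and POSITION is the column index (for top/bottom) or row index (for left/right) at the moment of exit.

Step 1: enter (9,2), '.' pass, move up to (8,2)
Step 2: enter (8,2), '.' pass, move up to (7,2)
Step 3: enter (7,2), '.' pass, move up to (6,2)
Step 4: enter (6,2), '.' pass, move up to (5,2)
Step 5: enter (5,2), '/' deflects up->right, move right to (5,3)
Step 6: enter (5,3), '.' pass, move right to (5,4)
Step 7: enter (5,4), '.' pass, move right to (5,5)
Step 8: enter (5,5), '.' pass, move right to (5,6)
Step 9: enter (5,6), '.' pass, move right to (5,7)
Step 10: at (5,7) — EXIT via right edge, pos 5

Answer: right 5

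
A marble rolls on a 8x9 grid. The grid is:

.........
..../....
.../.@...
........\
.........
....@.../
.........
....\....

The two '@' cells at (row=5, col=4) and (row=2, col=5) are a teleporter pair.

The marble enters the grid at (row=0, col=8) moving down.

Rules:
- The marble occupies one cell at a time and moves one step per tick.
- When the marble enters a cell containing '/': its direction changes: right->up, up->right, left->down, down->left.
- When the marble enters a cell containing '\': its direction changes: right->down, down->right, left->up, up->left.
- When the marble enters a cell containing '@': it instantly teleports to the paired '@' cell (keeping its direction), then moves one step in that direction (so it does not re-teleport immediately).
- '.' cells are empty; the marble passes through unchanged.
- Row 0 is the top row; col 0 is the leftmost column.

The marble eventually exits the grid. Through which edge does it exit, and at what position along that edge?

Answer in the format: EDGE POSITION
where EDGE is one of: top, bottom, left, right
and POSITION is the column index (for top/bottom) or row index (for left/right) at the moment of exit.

Answer: right 3

Derivation:
Step 1: enter (0,8), '.' pass, move down to (1,8)
Step 2: enter (1,8), '.' pass, move down to (2,8)
Step 3: enter (2,8), '.' pass, move down to (3,8)
Step 4: enter (3,8), '\' deflects down->right, move right to (3,9)
Step 5: at (3,9) — EXIT via right edge, pos 3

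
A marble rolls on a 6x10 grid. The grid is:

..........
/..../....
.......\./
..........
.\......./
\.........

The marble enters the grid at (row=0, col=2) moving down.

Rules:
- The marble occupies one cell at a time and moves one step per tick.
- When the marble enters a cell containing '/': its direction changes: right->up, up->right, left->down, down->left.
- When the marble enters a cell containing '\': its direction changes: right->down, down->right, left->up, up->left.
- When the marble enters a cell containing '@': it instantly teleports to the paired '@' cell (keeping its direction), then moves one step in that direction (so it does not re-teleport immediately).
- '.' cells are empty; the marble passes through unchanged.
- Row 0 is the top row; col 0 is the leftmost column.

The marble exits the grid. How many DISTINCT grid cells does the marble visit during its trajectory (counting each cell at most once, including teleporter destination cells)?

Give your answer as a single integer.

Answer: 6

Derivation:
Step 1: enter (0,2), '.' pass, move down to (1,2)
Step 2: enter (1,2), '.' pass, move down to (2,2)
Step 3: enter (2,2), '.' pass, move down to (3,2)
Step 4: enter (3,2), '.' pass, move down to (4,2)
Step 5: enter (4,2), '.' pass, move down to (5,2)
Step 6: enter (5,2), '.' pass, move down to (6,2)
Step 7: at (6,2) — EXIT via bottom edge, pos 2
Distinct cells visited: 6 (path length 6)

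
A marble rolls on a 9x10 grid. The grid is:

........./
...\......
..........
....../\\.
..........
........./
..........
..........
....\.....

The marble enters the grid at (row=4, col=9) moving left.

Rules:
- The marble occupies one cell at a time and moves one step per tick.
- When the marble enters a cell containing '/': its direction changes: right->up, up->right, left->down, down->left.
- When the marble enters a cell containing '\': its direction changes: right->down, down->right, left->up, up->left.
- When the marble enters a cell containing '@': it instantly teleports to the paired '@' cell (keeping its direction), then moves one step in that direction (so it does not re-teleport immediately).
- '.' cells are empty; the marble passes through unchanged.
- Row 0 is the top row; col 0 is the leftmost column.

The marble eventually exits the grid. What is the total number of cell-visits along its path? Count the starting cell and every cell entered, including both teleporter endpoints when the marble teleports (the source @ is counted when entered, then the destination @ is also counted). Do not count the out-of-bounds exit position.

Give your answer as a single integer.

Step 1: enter (4,9), '.' pass, move left to (4,8)
Step 2: enter (4,8), '.' pass, move left to (4,7)
Step 3: enter (4,7), '.' pass, move left to (4,6)
Step 4: enter (4,6), '.' pass, move left to (4,5)
Step 5: enter (4,5), '.' pass, move left to (4,4)
Step 6: enter (4,4), '.' pass, move left to (4,3)
Step 7: enter (4,3), '.' pass, move left to (4,2)
Step 8: enter (4,2), '.' pass, move left to (4,1)
Step 9: enter (4,1), '.' pass, move left to (4,0)
Step 10: enter (4,0), '.' pass, move left to (4,-1)
Step 11: at (4,-1) — EXIT via left edge, pos 4
Path length (cell visits): 10

Answer: 10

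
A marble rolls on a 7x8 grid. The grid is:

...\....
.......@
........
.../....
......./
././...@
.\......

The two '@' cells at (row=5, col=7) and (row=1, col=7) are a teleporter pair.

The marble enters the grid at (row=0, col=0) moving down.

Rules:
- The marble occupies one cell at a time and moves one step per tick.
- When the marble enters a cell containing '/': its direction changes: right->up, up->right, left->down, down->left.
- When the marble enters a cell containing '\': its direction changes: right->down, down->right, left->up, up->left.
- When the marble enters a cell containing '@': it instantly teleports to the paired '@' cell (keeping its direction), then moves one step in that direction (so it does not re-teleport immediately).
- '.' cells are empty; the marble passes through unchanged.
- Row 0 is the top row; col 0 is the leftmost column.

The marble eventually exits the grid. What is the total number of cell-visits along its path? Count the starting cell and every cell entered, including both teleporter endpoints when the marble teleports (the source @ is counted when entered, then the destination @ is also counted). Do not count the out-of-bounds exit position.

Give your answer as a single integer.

Step 1: enter (0,0), '.' pass, move down to (1,0)
Step 2: enter (1,0), '.' pass, move down to (2,0)
Step 3: enter (2,0), '.' pass, move down to (3,0)
Step 4: enter (3,0), '.' pass, move down to (4,0)
Step 5: enter (4,0), '.' pass, move down to (5,0)
Step 6: enter (5,0), '.' pass, move down to (6,0)
Step 7: enter (6,0), '.' pass, move down to (7,0)
Step 8: at (7,0) — EXIT via bottom edge, pos 0
Path length (cell visits): 7

Answer: 7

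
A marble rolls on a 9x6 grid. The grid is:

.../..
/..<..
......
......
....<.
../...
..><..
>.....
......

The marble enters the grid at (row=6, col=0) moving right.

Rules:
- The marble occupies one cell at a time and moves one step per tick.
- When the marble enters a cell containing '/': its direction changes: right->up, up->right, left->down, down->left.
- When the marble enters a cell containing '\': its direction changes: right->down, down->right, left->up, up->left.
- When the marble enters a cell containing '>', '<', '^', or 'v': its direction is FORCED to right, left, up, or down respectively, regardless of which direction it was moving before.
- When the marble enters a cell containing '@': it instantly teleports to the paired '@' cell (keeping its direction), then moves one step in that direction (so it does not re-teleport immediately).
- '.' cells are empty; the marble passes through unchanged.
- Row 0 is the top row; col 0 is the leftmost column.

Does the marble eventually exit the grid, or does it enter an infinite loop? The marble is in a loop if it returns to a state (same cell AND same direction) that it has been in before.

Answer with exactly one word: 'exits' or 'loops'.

Answer: loops

Derivation:
Step 1: enter (6,0), '.' pass, move right to (6,1)
Step 2: enter (6,1), '.' pass, move right to (6,2)
Step 3: enter (6,2), '>' forces right->right, move right to (6,3)
Step 4: enter (6,3), '<' forces right->left, move left to (6,2)
Step 5: enter (6,2), '>' forces left->right, move right to (6,3)
Step 6: at (6,3) dir=right — LOOP DETECTED (seen before)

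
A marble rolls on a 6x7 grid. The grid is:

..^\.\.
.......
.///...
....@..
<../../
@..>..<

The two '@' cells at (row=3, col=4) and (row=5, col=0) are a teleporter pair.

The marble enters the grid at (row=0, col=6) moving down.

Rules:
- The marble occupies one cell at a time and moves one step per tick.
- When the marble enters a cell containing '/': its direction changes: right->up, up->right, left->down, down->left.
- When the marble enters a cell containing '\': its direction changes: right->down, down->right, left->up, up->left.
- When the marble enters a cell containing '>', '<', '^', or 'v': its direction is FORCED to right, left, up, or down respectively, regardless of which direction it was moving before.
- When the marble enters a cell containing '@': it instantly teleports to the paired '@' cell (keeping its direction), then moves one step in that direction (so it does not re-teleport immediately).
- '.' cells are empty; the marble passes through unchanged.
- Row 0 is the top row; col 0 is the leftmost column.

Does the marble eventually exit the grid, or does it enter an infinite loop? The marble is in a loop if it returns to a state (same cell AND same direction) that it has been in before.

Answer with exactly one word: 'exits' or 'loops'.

Step 1: enter (0,6), '.' pass, move down to (1,6)
Step 2: enter (1,6), '.' pass, move down to (2,6)
Step 3: enter (2,6), '.' pass, move down to (3,6)
Step 4: enter (3,6), '.' pass, move down to (4,6)
Step 5: enter (4,6), '/' deflects down->left, move left to (4,5)
Step 6: enter (4,5), '.' pass, move left to (4,4)
Step 7: enter (4,4), '.' pass, move left to (4,3)
Step 8: enter (4,3), '/' deflects left->down, move down to (5,3)
Step 9: enter (5,3), '>' forces down->right, move right to (5,4)
Step 10: enter (5,4), '.' pass, move right to (5,5)
Step 11: enter (5,5), '.' pass, move right to (5,6)
Step 12: enter (5,6), '<' forces right->left, move left to (5,5)
Step 13: enter (5,5), '.' pass, move left to (5,4)
Step 14: enter (5,4), '.' pass, move left to (5,3)
Step 15: enter (5,3), '>' forces left->right, move right to (5,4)
Step 16: at (5,4) dir=right — LOOP DETECTED (seen before)

Answer: loops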